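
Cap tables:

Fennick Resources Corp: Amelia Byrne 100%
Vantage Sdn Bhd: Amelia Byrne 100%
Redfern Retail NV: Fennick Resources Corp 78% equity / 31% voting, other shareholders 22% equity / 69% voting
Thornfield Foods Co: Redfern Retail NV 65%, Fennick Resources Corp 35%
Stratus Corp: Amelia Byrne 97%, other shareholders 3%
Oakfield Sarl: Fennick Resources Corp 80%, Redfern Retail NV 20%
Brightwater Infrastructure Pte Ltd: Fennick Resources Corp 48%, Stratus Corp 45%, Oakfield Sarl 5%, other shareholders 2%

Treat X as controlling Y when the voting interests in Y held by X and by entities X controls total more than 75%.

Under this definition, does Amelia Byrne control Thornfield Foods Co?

No

Amelia holds 100% of Fennick, so Amelia controls Fennick.
Amelia holds 100% of Vantage, so Amelia controls Vantage.
Amelia holds 97% of Stratus, so Amelia controls Stratus.
Fennick holds 80% of Oakfield, so Amelia controls Oakfield.
Fennick and Stratus and Oakfield together hold 48% + 45% + 5% = 98% of Brightwater, so Amelia controls Brightwater.
In Thornfield, Amelia's side holds only 35%, not > 75%.
So Amelia does not control Thornfield.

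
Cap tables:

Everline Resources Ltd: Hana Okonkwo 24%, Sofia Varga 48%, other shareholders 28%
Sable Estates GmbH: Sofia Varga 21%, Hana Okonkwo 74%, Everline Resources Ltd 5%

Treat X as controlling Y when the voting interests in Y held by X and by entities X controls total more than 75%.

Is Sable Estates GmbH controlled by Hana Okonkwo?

No

Hana's largest direct stake is 74% in Sable, which does not meet the threshold, so Hana controls no company.
In Sable, Hana's side holds only 74%, not > 75%.
So Hana does not control Sable.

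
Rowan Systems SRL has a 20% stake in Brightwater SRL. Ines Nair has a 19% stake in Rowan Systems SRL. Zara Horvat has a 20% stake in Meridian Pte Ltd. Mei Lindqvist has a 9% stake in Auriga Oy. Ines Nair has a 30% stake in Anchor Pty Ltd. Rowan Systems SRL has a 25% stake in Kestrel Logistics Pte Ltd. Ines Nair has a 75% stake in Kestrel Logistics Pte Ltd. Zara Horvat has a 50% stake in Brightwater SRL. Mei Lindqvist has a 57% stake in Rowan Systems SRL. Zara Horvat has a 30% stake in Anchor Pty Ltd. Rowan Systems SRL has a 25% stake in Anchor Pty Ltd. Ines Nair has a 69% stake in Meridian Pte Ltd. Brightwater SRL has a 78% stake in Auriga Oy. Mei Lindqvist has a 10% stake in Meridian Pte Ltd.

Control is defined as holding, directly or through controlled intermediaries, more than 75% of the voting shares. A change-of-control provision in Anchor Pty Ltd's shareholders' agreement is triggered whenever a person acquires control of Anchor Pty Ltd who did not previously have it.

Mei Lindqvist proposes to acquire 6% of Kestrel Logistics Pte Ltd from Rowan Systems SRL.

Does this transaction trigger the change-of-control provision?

The purchase adds only to Mei's holdings (Rowan's stake shrinks), so Mei is the only person who could newly come to control Anchor.
Mei's largest direct stake is 57% in Rowan, which does not meet the threshold, so Mei controls no company.
Neither Mei nor any entity Mei controls holds any voting interest in Anchor.
So before the transaction, Mei does not control Anchor.
After the purchase, Mei holds 6% of Kestrel directly, and Rowan's stake falls to 19%.
Mei's side now holds 6% of Kestrel, not > 75%, so Mei still does not control Kestrel.
After the transaction, neither Mei nor any entity Mei controls holds a voting interest in Anchor, so Mei still does not control it.
No new person acquires control, so the clause is not triggered.

No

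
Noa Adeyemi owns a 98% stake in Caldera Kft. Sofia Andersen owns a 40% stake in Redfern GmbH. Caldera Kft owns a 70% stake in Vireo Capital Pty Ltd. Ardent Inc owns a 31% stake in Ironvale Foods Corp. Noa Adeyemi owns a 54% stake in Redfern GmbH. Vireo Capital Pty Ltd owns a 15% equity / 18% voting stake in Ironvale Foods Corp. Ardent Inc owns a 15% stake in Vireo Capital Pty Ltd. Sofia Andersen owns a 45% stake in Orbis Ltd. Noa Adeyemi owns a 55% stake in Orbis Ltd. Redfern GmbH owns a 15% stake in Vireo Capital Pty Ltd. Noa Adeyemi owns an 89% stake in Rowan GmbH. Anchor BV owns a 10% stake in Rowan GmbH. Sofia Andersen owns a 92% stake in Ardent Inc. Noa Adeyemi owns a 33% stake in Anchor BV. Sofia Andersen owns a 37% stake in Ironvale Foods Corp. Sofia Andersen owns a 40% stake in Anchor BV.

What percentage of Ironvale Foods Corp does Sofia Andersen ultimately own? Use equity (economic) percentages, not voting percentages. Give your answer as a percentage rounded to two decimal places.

Sofia reaches Ironvale along 4 paths.
Via Ardent → Vireo: 92% × 15% × 15% = 2.07%.
Via Redfern → Vireo: 40% × 15% × 15% = 0.9%.
Direct stake: 37% = 37%.
Via Ardent: 92% × 31% = 28.52%.
Total: 2.07% + 0.9% + 37% + 28.52% = 68.49%.

68.49%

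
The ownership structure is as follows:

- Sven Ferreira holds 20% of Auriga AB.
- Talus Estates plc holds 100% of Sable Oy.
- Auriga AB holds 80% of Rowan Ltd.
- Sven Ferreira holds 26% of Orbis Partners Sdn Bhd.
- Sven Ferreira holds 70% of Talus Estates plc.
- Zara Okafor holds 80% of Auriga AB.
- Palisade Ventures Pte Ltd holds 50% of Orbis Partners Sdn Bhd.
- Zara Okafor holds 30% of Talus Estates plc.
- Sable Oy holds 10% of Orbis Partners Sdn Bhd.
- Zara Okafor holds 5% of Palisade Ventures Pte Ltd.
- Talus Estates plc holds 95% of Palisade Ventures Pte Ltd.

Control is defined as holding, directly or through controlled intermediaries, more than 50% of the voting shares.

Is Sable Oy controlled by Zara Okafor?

Zara holds 80% of Auriga, so Zara controls Auriga.
Auriga holds 80% of Rowan, so Zara controls Rowan.
Neither Zara nor any entity Zara controls holds any voting interest in Sable.
So Zara does not control Sable.

No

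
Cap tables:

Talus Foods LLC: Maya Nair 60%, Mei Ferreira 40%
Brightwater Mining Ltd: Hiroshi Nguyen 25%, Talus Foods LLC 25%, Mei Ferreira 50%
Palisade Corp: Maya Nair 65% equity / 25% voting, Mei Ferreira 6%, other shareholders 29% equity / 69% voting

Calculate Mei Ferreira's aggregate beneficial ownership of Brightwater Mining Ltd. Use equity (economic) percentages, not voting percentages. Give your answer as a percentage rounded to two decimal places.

Mei reaches Brightwater along 2 paths.
Via Talus: 40% × 25% = 10%.
Direct stake: 50% = 50%.
Total: 10% + 50% = 60%.
Rounded: 60.00%.

60.00%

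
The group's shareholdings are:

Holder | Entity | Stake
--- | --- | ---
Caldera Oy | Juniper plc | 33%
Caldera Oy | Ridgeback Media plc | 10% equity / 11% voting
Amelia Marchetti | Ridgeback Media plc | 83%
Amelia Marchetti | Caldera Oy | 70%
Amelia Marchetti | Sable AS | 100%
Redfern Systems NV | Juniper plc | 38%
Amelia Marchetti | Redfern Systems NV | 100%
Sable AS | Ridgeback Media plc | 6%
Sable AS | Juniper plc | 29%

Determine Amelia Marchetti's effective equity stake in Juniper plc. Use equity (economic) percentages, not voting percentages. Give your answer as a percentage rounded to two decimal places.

Amelia reaches Juniper along 3 paths.
Via Redfern: 100% × 38% = 38%.
Via Caldera: 70% × 33% = 23.1%.
Via Sable: 100% × 29% = 29%.
Total: 38% + 23.1% + 29% = 90.1%.
Rounded: 90.10%.

90.10%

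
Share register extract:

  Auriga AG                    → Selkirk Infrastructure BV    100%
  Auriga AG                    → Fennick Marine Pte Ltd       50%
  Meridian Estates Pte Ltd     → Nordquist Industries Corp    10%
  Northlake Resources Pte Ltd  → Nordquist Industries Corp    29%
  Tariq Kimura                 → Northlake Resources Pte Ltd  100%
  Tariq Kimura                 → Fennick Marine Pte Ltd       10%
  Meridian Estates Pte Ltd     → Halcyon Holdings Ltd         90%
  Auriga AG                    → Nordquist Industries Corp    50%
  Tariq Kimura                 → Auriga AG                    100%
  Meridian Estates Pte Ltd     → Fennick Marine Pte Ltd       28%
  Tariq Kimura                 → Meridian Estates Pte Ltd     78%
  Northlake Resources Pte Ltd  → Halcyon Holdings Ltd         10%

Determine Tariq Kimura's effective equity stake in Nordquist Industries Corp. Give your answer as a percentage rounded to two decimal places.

86.80%

Tariq reaches Nordquist along 3 paths.
Via Meridian: 78% × 10% = 7.8%.
Via Auriga: 100% × 50% = 50%.
Via Northlake: 100% × 29% = 29%.
Total: 7.8% + 50% + 29% = 86.8%.
Rounded: 86.80%.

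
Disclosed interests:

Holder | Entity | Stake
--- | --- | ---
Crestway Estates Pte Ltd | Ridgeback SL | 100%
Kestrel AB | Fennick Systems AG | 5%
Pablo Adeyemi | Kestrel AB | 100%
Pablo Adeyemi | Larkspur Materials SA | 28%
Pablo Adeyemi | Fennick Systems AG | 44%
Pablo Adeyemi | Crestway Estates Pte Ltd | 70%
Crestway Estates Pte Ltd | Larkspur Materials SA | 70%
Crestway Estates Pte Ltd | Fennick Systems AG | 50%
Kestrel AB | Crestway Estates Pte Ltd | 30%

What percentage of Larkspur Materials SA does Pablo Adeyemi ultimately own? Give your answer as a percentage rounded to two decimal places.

98.00%

Pablo reaches Larkspur along 3 paths.
Via Kestrel → Crestway: 100% × 30% × 70% = 21%.
Via Crestway: 70% × 70% = 49%.
Direct stake: 28% = 28%.
Total: 21% + 49% + 28% = 98%.
Rounded: 98.00%.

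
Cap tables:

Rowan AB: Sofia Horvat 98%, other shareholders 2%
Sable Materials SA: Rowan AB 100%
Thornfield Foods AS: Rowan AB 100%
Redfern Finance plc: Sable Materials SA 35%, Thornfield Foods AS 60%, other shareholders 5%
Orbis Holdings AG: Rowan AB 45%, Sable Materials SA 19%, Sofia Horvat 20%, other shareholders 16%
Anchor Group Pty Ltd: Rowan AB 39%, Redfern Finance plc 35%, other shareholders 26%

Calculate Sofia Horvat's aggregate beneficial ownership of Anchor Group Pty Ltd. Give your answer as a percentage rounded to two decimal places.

Sofia reaches Anchor along 3 paths.
Via Rowan: 98% × 39% = 38.22%.
Via Rowan → Sable → Redfern: 98% × 100% × 35% × 35% = 12.005%.
Via Rowan → Thornfield → Redfern: 98% × 100% × 60% × 35% = 20.58%.
Total: 38.22% + 12.005% + 20.58% = 70.805%.
Rounded: 70.81%.

70.81%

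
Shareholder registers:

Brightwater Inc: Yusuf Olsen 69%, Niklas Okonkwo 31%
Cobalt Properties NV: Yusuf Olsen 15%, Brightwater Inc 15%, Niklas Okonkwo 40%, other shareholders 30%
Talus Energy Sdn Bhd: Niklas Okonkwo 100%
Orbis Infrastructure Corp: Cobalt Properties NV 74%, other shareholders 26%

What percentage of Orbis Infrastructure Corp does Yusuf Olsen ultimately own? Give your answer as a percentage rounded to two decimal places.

18.76%

Yusuf reaches Orbis along 2 paths.
Via Cobalt: 15% × 74% = 11.1%.
Via Brightwater → Cobalt: 69% × 15% × 74% = 7.659%.
Total: 11.1% + 7.659% = 18.759%.
Rounded: 18.76%.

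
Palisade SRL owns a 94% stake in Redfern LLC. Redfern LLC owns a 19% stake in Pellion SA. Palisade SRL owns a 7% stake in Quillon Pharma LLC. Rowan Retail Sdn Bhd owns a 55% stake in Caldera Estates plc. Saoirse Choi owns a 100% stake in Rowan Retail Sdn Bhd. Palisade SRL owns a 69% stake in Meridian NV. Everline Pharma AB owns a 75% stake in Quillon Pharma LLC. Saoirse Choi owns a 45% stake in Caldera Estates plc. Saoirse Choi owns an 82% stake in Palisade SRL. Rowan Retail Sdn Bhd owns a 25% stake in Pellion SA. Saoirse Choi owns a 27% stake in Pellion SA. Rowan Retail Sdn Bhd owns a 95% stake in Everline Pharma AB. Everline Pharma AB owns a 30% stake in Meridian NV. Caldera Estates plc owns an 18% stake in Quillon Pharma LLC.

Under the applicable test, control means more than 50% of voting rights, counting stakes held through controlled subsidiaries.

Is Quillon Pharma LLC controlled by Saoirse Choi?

Saoirse holds 100% of Rowan, so Saoirse controls Rowan.
Rowan and Saoirse together hold 55% + 45% = 100% of Caldera, so Saoirse controls Caldera.
Saoirse holds 82% of Palisade, so Saoirse controls Palisade.
Rowan holds 95% of Everline, so Saoirse controls Everline.
Caldera and Palisade and Everline together hold 18% + 7% + 75% = 100% of Quillon, so Saoirse controls Quillon.

Yes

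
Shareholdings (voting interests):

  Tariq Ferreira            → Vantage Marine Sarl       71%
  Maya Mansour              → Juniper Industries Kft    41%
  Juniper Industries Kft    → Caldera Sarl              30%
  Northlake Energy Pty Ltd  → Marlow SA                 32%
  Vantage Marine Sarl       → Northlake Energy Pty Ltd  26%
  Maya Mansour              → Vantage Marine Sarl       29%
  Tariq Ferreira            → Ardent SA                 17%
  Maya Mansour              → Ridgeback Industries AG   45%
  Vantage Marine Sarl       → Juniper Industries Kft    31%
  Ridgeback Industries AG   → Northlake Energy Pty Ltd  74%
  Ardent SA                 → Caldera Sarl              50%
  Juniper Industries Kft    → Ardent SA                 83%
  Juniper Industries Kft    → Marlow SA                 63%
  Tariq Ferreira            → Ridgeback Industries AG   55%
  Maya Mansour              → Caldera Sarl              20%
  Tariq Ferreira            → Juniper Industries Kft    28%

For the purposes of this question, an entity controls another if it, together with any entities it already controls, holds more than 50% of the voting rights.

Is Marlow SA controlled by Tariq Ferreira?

Yes

Tariq holds 55% of Ridgeback, so Tariq controls Ridgeback.
Tariq holds 71% of Vantage, so Tariq controls Vantage.
Ridgeback and Vantage together hold 74% + 26% = 100% of Northlake, so Tariq controls Northlake.
Tariq and Vantage together hold 28% + 31% = 59% of Juniper, so Tariq controls Juniper.
Juniper and Northlake together hold 63% + 32% = 95% of Marlow, so Tariq controls Marlow.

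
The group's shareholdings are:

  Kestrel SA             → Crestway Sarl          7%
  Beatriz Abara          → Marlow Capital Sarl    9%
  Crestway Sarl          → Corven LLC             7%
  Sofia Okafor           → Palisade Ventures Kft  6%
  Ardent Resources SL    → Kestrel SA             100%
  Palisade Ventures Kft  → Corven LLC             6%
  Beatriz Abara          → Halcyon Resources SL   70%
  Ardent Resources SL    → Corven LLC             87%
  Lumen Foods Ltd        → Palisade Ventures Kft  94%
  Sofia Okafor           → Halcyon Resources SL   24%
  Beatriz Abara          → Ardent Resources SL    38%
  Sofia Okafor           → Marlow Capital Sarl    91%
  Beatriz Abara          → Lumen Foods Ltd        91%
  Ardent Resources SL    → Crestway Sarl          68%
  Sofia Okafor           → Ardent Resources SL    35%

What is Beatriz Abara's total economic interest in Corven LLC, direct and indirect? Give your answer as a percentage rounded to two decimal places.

40.19%

Beatriz reaches Corven along 4 paths.
Via Ardent: 38% × 87% = 33.06%.
Via Ardent → Kestrel → Crestway: 38% × 100% × 7% × 7% = 0.1862%.
Via Ardent → Crestway: 38% × 68% × 7% = 1.8088%.
Via Lumen → Palisade: 91% × 94% × 6% = 5.1324%.
Total: 33.06% + 0.1862% + 1.8088% + 5.1324% = 40.1874%.
Rounded: 40.19%.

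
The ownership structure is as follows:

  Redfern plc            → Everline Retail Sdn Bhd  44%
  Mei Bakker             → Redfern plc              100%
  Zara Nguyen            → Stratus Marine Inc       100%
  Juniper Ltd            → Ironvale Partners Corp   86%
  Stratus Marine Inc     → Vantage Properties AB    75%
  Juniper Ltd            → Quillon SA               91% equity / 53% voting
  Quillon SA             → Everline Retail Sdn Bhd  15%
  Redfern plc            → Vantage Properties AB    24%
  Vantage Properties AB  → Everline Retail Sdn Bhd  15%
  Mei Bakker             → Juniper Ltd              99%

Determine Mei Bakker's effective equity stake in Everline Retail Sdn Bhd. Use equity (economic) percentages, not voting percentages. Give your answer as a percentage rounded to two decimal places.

Mei reaches Everline along 3 paths.
Via Juniper → Quillon: 99% × 91% × 15% = 13.5135%.
Via Redfern: 100% × 44% = 44%.
Via Redfern → Vantage: 100% × 24% × 15% = 3.6%.
Total: 13.5135% + 44% + 3.6% = 61.1135%.
Rounded: 61.11%.

61.11%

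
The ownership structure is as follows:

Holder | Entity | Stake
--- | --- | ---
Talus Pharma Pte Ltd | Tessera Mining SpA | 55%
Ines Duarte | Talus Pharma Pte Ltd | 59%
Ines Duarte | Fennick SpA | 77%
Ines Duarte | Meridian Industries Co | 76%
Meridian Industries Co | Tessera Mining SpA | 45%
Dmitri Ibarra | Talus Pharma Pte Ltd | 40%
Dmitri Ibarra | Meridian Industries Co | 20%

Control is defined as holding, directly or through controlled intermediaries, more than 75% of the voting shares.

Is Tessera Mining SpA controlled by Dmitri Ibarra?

No

Dmitri's largest direct stake is 40% in Talus, which does not meet the threshold, so Dmitri controls no company.
Neither Dmitri nor any entity Dmitri controls holds any voting interest in Tessera.
So Dmitri does not control Tessera.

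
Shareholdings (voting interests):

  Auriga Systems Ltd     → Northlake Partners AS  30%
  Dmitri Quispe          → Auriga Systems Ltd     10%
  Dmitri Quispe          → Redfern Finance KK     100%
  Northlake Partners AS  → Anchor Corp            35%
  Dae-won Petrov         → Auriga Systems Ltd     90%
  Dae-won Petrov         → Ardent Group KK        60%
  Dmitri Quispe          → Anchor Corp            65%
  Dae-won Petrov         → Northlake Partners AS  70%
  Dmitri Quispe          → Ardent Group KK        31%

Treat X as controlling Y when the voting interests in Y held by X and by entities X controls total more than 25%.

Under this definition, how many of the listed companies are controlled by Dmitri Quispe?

Dmitri holds 31% of Ardent, so Dmitri controls Ardent.
Dmitri holds 100% of Redfern, so Dmitri controls Redfern.
Dmitri holds 65% of Anchor, so Dmitri controls Anchor.
No other company's threshold is met.
Dmitri controls 3 companies.

3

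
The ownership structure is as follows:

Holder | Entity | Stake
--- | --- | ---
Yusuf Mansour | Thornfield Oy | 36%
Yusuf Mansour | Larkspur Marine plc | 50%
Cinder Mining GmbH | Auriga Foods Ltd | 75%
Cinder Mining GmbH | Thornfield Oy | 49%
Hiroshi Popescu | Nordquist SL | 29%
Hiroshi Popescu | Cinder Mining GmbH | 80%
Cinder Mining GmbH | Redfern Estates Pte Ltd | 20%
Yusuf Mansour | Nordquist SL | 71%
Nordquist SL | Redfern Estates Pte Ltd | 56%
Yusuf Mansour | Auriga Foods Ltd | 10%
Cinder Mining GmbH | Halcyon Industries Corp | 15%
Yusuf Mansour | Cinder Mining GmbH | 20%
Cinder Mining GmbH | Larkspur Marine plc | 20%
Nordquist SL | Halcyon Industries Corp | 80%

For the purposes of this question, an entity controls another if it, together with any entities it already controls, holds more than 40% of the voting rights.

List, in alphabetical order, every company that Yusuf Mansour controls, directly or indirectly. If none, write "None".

Halcyon Industries Corp, Larkspur Marine plc, Nordquist SL, Redfern Estates Pte Ltd

Yusuf holds 71% of Nordquist, so Yusuf controls Nordquist.
Nordquist holds 56% of Redfern, so Yusuf controls Redfern.
Nordquist holds 80% of Halcyon, so Yusuf controls Halcyon.
Yusuf holds 50% of Larkspur, so Yusuf controls Larkspur.
No other company's threshold is met.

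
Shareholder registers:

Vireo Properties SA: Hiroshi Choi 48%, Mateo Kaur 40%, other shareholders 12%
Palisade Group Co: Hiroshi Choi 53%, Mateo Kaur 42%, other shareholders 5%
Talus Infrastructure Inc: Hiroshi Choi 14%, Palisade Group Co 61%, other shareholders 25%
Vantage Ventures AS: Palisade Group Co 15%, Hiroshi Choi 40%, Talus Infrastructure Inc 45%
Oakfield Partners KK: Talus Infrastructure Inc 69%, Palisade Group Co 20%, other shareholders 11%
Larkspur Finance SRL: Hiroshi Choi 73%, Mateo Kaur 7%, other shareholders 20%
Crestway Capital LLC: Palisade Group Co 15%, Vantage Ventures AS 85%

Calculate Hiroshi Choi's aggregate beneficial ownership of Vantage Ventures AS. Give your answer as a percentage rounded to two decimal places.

Hiroshi reaches Vantage along 4 paths.
Via Palisade: 53% × 15% = 7.95%.
Direct stake: 40% = 40%.
Via Talus: 14% × 45% = 6.3%.
Via Palisade → Talus: 53% × 61% × 45% = 14.5485%.
Total: 7.95% + 40% + 6.3% + 14.5485% = 68.7985%.
Rounded: 68.80%.

68.80%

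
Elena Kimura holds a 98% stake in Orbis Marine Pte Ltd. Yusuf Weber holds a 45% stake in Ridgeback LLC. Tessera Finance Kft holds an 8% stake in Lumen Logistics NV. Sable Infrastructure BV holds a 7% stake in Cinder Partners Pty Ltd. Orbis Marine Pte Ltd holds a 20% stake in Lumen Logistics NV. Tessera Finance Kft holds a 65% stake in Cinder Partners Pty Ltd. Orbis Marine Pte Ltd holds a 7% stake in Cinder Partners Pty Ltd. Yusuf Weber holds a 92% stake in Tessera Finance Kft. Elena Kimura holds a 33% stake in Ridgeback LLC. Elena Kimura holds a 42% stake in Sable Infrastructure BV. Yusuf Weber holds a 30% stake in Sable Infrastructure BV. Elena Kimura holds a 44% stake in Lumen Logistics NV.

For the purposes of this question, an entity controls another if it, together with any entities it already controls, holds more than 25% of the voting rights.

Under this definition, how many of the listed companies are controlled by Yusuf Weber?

Yusuf holds 92% of Tessera, so Yusuf controls Tessera.
Yusuf holds 45% of Ridgeback, so Yusuf controls Ridgeback.
Yusuf holds 30% of Sable, so Yusuf controls Sable.
Tessera and Sable together hold 65% + 7% = 72% of Cinder, so Yusuf controls Cinder.
No other company's threshold is met.
Yusuf controls 4 companies.

4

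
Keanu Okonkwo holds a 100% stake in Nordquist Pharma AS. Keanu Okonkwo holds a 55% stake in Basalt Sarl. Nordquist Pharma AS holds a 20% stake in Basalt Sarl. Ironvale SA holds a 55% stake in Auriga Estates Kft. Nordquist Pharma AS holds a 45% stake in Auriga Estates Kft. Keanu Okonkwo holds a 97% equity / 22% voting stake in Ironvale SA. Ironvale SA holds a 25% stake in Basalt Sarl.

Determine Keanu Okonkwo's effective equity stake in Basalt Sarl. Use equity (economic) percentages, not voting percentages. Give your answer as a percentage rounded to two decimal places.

Keanu reaches Basalt along 3 paths.
Via Nordquist: 100% × 20% = 20%.
Via Ironvale: 97% × 25% = 24.25%.
Direct stake: 55% = 55%.
Total: 20% + 24.25% + 55% = 99.25%.

99.25%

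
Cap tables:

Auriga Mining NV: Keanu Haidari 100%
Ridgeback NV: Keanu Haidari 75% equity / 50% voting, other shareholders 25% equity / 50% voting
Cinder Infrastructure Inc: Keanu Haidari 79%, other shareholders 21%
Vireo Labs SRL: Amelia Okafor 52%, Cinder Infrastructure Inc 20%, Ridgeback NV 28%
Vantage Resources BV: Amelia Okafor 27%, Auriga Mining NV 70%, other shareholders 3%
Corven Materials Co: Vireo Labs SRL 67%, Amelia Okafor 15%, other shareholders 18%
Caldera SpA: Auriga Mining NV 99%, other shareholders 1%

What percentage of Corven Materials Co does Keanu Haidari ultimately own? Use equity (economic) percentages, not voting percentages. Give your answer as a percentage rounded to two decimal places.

24.66%

Keanu reaches Corven along 2 paths.
Via Cinder → Vireo: 79% × 20% × 67% = 10.586%.
Via Ridgeback → Vireo: 75% × 28% × 67% = 14.07%.
Total: 10.586% + 14.07% = 24.656%.
Rounded: 24.66%.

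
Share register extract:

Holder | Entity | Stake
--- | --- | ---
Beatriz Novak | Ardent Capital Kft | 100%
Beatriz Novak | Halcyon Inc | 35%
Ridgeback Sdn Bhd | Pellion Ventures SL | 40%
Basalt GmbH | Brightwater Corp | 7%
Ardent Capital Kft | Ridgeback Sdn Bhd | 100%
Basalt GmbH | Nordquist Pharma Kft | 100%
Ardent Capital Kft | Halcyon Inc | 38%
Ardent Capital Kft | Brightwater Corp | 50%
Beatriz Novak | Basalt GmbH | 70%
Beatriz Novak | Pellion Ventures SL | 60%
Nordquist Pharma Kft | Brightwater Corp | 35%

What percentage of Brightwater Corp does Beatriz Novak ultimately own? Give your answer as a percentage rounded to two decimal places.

79.40%

Beatriz reaches Brightwater along 3 paths.
Via Ardent: 100% × 50% = 50%.
Via Basalt: 70% × 7% = 4.9%.
Via Basalt → Nordquist: 70% × 100% × 35% = 24.5%.
Total: 50% + 4.9% + 24.5% = 79.4%.
Rounded: 79.40%.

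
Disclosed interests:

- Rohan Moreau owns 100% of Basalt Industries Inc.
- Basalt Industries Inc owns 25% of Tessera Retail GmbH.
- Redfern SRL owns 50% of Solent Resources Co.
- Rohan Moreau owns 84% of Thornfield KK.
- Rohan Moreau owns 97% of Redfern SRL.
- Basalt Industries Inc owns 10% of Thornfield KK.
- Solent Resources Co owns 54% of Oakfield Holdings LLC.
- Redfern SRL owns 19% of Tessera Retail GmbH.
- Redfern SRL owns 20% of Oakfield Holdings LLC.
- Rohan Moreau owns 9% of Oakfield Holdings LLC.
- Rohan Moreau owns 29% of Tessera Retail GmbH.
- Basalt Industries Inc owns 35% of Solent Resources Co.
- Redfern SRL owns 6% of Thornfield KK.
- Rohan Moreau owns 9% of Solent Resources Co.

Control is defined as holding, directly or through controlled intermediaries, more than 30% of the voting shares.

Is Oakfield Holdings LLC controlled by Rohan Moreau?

Rohan holds 100% of Basalt, so Rohan controls Basalt.
Rohan holds 97% of Redfern, so Rohan controls Redfern.
Basalt and Redfern and Rohan together hold 35% + 50% + 9% = 94% of Solent, so Rohan controls Solent.
Solent and Rohan and Redfern together hold 54% + 9% + 20% = 83% of Oakfield, so Rohan controls Oakfield.

Yes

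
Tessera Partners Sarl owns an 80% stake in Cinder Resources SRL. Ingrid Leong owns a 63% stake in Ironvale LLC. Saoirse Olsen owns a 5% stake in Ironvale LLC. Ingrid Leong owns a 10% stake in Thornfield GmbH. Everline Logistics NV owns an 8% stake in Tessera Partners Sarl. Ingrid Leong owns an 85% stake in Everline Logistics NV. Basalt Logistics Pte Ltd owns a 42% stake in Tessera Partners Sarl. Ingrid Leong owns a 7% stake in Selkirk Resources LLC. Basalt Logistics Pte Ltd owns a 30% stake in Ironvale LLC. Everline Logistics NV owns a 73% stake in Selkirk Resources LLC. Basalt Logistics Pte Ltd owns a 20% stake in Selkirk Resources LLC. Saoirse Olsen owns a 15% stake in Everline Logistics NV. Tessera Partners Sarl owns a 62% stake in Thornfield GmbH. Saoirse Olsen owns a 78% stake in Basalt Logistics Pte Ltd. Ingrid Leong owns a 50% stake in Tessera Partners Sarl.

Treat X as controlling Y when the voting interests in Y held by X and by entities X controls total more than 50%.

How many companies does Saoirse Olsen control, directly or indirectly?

1

Saoirse holds 78% of Basalt, so Saoirse controls Basalt.
No other company's threshold is met.
Saoirse controls 1 company.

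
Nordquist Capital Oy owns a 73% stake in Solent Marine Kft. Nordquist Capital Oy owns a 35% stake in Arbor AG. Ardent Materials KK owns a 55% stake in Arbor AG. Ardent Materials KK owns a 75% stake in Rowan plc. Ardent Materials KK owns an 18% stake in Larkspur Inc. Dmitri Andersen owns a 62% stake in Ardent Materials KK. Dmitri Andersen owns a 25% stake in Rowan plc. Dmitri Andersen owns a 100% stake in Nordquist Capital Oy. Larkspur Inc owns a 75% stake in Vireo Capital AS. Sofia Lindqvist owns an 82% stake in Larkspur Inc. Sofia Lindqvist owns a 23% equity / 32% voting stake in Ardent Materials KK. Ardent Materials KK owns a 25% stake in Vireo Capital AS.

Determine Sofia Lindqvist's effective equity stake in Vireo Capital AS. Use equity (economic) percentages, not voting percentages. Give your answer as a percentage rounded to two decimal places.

70.36%

Sofia reaches Vireo along 3 paths.
Via Ardent: 23% × 25% = 5.75%.
Via Ardent → Larkspur: 23% × 18% × 75% = 3.105%.
Via Larkspur: 82% × 75% = 61.5%.
Total: 5.75% + 3.105% + 61.5% = 70.355%.
Rounded: 70.36%.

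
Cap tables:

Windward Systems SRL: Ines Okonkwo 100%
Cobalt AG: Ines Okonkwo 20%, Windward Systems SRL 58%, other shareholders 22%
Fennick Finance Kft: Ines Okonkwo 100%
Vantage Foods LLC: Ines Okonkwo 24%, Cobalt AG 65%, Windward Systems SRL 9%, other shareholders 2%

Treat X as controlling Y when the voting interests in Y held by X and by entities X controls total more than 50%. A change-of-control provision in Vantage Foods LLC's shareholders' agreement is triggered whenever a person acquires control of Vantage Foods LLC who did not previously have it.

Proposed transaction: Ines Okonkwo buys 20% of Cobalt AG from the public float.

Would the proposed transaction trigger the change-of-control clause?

The purchase changes only Ines's holdings, so Ines is the only person who could newly come to control Vantage.
Ines holds 100% of Windward, so Ines controls Windward.
Ines and Windward together hold 20% + 58% = 78% of Cobalt, so Ines controls Cobalt.
Ines and Cobalt and Windward together hold 24% + 65% + 9% = 98% of Vantage, so Ines controls Vantage.
So Ines already controls Vantage before the transaction.
After the purchase, Ines's direct stake in Cobalt rises to 20% + 20% = 40%.
Ines controlled Vantage already, so this is not a new person acquiring control; every other person's position is unchanged or reduced.
No new person acquires control, so the clause is not triggered.

No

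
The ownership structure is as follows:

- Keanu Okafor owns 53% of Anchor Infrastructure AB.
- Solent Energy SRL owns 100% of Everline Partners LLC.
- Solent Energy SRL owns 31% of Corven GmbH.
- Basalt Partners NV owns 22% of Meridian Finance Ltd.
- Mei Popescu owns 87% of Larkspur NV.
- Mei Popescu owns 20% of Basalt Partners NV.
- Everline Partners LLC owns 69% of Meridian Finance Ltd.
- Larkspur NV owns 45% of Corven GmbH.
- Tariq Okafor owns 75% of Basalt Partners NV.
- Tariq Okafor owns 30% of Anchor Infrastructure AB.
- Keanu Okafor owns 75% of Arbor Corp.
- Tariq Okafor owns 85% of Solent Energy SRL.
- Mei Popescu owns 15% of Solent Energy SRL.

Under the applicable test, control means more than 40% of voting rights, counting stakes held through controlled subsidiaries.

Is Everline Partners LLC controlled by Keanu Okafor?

Keanu holds 53% of Anchor, so Keanu controls Anchor.
Keanu holds 75% of Arbor, so Keanu controls Arbor.
Neither Keanu nor any entity Keanu controls holds any voting interest in Everline.
So Keanu does not control Everline.

No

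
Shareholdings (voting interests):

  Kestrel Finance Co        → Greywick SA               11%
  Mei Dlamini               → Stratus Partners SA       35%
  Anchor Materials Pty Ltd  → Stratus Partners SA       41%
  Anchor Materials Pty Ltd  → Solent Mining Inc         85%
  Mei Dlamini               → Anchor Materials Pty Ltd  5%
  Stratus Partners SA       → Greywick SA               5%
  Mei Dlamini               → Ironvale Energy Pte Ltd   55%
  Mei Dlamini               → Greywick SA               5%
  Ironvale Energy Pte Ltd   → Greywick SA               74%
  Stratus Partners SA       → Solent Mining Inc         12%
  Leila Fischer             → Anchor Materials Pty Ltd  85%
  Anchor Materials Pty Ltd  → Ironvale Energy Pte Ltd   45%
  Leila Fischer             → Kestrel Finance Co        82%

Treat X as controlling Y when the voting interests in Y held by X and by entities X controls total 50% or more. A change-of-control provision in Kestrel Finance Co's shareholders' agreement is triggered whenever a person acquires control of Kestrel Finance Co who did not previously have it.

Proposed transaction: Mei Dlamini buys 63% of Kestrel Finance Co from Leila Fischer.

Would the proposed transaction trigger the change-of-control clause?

The purchase adds only to Mei's holdings (Leila's stake shrinks), so Mei is the only person who could newly come to control Kestrel.
Mei holds 55% of Ironvale, so Mei controls Ironvale.
Ironvale and Mei together hold 74% + 5% = 79% of Greywick, so Mei controls Greywick.
Neither Mei nor any entity Mei controls holds any voting interest in Kestrel.
So before the transaction, Mei does not control Kestrel.
After the purchase, Mei holds 63% of Kestrel directly, and Leila's stake falls to 19%.
Mei holds 63% of Kestrel, so Mei controls Kestrel.
Mei did not control Kestrel before and does after, so the clause is triggered.

Yes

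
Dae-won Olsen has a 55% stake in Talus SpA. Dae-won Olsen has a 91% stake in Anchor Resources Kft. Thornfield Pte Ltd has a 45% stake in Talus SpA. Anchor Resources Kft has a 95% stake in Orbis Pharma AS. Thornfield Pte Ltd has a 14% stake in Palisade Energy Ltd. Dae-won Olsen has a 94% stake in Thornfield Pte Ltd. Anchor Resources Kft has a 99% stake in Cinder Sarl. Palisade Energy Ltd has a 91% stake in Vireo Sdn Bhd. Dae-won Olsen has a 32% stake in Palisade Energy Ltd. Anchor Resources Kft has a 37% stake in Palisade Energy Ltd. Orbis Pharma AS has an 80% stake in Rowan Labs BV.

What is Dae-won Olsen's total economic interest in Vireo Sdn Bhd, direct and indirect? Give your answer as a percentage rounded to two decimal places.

Dae-won reaches Vireo along 3 paths.
Via Anchor → Palisade: 91% × 37% × 91% = 30.6397%.
Via Thornfield → Palisade: 94% × 14% × 91% = 11.9756%.
Via Palisade: 32% × 91% = 29.12%.
Total: 30.6397% + 11.9756% + 29.12% = 71.7353%.
Rounded: 71.74%.

71.74%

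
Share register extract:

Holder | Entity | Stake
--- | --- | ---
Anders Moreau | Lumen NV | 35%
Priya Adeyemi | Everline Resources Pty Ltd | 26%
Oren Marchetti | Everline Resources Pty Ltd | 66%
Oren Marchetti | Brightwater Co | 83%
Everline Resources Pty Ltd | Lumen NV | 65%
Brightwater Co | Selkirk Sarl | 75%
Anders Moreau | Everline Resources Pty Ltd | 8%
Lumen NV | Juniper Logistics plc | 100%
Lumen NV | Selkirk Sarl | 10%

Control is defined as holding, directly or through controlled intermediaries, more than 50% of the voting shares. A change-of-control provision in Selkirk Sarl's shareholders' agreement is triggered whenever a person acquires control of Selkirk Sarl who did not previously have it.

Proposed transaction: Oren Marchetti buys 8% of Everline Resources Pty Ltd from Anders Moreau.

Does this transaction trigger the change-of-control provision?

The purchase adds only to Oren's holdings (Anders's stake shrinks), so Oren is the only person who could newly come to control Selkirk.
Oren holds 66% of Everline, so Oren controls Everline.
Everline holds 65% of Lumen, so Oren controls Lumen.
Oren holds 83% of Brightwater, so Oren controls Brightwater.
Lumen and Brightwater together hold 10% + 75% = 85% of Selkirk, so Oren controls Selkirk.
So Oren already controls Selkirk before the transaction.
After the purchase, Oren's direct stake in Everline rises to 66% + 8% = 74%, and Anders's stake falls to 0%.
Oren controlled Selkirk already, so this is not a new person acquiring control; every other person's position is unchanged or reduced.
No new person acquires control, so the clause is not triggered.

No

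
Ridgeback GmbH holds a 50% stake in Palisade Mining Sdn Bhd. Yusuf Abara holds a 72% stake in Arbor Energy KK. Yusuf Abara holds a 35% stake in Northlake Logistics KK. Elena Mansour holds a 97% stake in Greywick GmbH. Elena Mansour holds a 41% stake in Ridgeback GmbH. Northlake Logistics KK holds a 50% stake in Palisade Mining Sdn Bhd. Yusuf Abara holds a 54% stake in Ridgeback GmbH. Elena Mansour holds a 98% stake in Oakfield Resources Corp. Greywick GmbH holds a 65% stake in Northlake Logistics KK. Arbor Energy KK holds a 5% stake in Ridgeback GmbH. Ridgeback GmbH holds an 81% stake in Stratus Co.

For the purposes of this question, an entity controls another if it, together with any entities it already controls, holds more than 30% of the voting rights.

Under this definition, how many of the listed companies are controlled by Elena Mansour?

Elena holds 41% of Ridgeback, so Elena controls Ridgeback.
Elena holds 97% of Greywick, so Elena controls Greywick.
Elena holds 98% of Oakfield, so Elena controls Oakfield.
Greywick holds 65% of Northlake, so Elena controls Northlake.
Ridgeback and Northlake together hold 50% + 50% = 100% of Palisade, so Elena controls Palisade.
Ridgeback holds 81% of Stratus, so Elena controls Stratus.
No other company's threshold is met.
Elena controls 6 companies.

6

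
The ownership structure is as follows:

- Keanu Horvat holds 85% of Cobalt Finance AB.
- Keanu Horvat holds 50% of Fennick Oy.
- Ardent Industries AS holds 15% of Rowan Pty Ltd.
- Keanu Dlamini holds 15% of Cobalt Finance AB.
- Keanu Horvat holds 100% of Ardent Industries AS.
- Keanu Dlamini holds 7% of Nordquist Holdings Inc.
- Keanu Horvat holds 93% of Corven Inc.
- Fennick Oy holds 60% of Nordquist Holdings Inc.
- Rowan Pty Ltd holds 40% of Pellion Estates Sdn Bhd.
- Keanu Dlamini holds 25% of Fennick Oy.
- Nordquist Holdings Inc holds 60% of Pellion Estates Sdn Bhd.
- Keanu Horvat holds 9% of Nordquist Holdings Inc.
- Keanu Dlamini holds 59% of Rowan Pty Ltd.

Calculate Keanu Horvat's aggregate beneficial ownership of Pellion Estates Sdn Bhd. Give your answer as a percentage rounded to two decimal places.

29.40%

Keanu Horvat reaches Pellion along 3 paths.
Via Nordquist: 9% × 60% = 5.4%.
Via Fennick → Nordquist: 50% × 60% × 60% = 18%.
Via Ardent → Rowan: 100% × 15% × 40% = 6%.
Total: 5.4% + 18% + 6% = 29.4%.
Rounded: 29.40%.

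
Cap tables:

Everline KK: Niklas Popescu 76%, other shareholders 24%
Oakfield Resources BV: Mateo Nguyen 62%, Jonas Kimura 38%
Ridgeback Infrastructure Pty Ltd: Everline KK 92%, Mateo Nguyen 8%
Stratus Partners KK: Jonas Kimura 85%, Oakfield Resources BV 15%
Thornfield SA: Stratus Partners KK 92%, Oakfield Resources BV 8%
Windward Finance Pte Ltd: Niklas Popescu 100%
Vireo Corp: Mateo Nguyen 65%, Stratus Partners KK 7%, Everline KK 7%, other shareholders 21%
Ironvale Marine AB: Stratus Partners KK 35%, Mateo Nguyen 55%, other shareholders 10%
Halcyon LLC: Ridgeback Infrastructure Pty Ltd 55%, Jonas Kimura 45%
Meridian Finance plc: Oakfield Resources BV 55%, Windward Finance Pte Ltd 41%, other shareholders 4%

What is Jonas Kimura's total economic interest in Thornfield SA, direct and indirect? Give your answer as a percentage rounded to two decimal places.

86.48%

Jonas reaches Thornfield along 3 paths.
Via Stratus: 85% × 92% = 78.2%.
Via Oakfield → Stratus: 38% × 15% × 92% = 5.244%.
Via Oakfield: 38% × 8% = 3.04%.
Total: 78.2% + 5.244% + 3.04% = 86.484%.
Rounded: 86.48%.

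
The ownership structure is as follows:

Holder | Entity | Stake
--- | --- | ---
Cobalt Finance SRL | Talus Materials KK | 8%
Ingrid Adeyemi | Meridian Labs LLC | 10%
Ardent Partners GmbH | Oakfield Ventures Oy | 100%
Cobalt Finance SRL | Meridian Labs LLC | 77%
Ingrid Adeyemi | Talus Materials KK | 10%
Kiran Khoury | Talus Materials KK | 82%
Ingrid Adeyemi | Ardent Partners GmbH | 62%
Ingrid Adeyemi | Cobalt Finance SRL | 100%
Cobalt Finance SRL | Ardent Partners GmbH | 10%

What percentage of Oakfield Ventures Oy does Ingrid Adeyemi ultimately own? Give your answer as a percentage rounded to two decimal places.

72.00%

Ingrid reaches Oakfield along 2 paths.
Via Ardent: 62% × 100% = 62%.
Via Cobalt → Ardent: 100% × 10% × 100% = 10%.
Total: 62% + 10% = 72%.
Rounded: 72.00%.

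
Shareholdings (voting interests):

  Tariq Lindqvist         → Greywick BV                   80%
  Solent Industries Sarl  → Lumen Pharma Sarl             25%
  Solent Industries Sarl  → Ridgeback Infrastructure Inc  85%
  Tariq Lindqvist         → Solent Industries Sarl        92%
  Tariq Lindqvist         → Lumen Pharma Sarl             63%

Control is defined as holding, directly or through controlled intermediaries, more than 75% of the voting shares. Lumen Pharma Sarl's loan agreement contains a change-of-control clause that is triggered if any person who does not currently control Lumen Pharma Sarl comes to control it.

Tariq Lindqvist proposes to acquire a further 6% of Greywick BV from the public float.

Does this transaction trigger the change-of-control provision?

No

The purchase changes only Tariq's holdings, so Tariq is the only person who could newly come to control Lumen.
Tariq holds 92% of Solent, so Tariq controls Solent.
Tariq and Solent together hold 63% + 25% = 88% of Lumen, so Tariq controls Lumen.
So Tariq already controls Lumen before the transaction.
After the purchase, Tariq's direct stake in Greywick rises to 80% + 6% = 86%.
Tariq controlled Lumen already, so this is not a new person acquiring control; every other person's position is unchanged or reduced.
No new person acquires control, so the clause is not triggered.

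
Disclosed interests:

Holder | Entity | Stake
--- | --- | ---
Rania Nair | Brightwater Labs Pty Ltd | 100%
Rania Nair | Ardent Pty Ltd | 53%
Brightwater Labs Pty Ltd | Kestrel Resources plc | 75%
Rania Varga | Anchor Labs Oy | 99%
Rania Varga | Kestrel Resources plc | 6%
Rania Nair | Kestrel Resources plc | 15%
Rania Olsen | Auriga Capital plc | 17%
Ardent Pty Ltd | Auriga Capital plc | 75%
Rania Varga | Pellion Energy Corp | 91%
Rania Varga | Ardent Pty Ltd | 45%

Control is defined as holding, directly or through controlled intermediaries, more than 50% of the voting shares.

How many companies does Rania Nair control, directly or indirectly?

4

Rania Nair holds 100% of Brightwater, so Rania Nair controls Brightwater.
Rania Nair holds 53% of Ardent, so Rania Nair controls Ardent.
Ardent holds 75% of Auriga, so Rania Nair controls Auriga.
Rania Nair and Brightwater together hold 15% + 75% = 90% of Kestrel, so Rania Nair controls Kestrel.
No other company's threshold is met.
Rania Nair controls 4 companies.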